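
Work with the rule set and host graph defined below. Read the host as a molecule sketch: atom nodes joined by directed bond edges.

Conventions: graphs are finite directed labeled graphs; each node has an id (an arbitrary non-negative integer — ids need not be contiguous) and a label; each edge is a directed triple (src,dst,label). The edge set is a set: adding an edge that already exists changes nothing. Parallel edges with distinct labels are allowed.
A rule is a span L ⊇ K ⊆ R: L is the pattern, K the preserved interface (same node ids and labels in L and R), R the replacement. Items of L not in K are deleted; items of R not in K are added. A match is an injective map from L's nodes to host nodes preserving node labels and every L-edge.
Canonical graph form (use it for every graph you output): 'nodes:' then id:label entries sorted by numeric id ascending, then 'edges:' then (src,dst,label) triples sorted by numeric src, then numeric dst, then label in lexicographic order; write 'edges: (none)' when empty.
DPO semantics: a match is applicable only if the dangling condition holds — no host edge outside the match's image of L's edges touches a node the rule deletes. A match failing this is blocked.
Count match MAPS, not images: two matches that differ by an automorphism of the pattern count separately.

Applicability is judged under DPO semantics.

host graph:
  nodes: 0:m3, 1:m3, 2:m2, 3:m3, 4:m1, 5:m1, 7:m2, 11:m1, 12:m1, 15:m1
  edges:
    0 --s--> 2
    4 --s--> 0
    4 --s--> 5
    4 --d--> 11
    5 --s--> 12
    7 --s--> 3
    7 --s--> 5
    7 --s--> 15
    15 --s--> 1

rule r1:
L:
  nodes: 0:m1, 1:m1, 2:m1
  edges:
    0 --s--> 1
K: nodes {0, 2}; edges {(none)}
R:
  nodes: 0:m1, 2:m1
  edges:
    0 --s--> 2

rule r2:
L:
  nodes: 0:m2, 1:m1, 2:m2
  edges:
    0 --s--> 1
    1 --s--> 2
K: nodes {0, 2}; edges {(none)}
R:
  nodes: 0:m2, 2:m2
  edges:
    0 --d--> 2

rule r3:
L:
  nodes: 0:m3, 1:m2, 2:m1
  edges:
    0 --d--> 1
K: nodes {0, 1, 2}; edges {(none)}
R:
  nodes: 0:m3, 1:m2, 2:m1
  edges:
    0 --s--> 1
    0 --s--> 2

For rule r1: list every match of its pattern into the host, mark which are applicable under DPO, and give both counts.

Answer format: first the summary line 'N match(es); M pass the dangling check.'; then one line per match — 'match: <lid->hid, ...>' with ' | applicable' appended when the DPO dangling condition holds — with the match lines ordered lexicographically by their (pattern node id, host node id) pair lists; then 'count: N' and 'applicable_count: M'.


6 match(es); 3 pass the dangling check.
match: 0->4, 1->5, 2->11
match: 0->4, 1->5, 2->12
match: 0->4, 1->5, 2->15
match: 0->5, 1->12, 2->4 | applicable
match: 0->5, 1->12, 2->11 | applicable
match: 0->5, 1->12, 2->15 | applicable
count: 6
applicable_count: 3


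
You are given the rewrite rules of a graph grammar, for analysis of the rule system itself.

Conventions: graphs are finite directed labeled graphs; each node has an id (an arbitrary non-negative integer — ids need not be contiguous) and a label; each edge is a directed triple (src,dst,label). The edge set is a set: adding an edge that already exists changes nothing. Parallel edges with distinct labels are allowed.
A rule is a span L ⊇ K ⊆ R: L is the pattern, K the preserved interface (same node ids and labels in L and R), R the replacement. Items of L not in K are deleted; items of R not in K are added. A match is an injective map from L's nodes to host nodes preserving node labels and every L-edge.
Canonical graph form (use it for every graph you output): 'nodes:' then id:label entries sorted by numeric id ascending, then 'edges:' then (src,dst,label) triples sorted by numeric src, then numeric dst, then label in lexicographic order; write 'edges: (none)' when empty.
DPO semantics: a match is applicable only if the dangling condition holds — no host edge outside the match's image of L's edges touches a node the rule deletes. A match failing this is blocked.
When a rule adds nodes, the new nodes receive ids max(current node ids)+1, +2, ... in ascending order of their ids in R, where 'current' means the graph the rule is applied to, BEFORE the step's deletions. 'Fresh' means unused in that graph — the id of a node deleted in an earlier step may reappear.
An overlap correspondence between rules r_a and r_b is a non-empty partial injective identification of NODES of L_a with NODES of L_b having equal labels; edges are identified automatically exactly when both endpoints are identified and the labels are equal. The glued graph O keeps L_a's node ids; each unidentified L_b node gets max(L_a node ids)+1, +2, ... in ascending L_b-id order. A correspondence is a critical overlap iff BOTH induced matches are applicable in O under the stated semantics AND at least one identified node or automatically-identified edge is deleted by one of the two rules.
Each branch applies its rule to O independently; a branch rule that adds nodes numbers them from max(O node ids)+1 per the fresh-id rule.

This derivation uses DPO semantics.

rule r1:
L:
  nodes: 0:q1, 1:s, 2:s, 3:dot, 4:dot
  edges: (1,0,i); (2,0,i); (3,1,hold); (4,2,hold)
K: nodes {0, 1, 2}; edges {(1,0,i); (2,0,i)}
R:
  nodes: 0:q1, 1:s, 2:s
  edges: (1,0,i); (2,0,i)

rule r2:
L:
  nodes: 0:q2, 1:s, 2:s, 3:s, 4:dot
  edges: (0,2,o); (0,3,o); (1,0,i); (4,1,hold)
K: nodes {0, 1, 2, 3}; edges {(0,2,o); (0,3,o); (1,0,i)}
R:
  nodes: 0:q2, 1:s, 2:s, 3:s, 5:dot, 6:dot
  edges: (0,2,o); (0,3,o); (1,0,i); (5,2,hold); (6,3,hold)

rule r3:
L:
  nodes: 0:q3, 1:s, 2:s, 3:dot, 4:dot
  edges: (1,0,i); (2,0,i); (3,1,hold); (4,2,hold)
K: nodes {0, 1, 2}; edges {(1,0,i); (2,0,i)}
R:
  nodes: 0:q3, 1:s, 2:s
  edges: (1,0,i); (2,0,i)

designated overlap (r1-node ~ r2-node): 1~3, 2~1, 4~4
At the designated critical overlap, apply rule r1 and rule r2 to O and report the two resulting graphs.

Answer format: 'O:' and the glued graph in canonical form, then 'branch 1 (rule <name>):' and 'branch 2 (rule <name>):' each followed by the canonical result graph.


O:
nodes: 0:q1, 1:s, 2:s, 3:dot, 4:dot, 5:q2, 6:s
edges: (1,0,i); (2,0,i); (2,5,i); (3,1,hold); (4,2,hold); (5,1,o); (5,6,o)
branch 1 (rule r1):
nodes: 0:q1, 1:s, 2:s, 5:q2, 6:s
edges: (1,0,i); (2,0,i); (2,5,i); (5,1,o); (5,6,o)
branch 2 (rule r2):
nodes: 0:q1, 1:s, 2:s, 3:dot, 5:q2, 6:s, 7:dot, 8:dot
edges: (1,0,i); (2,0,i); (2,5,i); (3,1,hold); (5,1,o); (5,6,o); (7,6,hold); (8,1,hold)


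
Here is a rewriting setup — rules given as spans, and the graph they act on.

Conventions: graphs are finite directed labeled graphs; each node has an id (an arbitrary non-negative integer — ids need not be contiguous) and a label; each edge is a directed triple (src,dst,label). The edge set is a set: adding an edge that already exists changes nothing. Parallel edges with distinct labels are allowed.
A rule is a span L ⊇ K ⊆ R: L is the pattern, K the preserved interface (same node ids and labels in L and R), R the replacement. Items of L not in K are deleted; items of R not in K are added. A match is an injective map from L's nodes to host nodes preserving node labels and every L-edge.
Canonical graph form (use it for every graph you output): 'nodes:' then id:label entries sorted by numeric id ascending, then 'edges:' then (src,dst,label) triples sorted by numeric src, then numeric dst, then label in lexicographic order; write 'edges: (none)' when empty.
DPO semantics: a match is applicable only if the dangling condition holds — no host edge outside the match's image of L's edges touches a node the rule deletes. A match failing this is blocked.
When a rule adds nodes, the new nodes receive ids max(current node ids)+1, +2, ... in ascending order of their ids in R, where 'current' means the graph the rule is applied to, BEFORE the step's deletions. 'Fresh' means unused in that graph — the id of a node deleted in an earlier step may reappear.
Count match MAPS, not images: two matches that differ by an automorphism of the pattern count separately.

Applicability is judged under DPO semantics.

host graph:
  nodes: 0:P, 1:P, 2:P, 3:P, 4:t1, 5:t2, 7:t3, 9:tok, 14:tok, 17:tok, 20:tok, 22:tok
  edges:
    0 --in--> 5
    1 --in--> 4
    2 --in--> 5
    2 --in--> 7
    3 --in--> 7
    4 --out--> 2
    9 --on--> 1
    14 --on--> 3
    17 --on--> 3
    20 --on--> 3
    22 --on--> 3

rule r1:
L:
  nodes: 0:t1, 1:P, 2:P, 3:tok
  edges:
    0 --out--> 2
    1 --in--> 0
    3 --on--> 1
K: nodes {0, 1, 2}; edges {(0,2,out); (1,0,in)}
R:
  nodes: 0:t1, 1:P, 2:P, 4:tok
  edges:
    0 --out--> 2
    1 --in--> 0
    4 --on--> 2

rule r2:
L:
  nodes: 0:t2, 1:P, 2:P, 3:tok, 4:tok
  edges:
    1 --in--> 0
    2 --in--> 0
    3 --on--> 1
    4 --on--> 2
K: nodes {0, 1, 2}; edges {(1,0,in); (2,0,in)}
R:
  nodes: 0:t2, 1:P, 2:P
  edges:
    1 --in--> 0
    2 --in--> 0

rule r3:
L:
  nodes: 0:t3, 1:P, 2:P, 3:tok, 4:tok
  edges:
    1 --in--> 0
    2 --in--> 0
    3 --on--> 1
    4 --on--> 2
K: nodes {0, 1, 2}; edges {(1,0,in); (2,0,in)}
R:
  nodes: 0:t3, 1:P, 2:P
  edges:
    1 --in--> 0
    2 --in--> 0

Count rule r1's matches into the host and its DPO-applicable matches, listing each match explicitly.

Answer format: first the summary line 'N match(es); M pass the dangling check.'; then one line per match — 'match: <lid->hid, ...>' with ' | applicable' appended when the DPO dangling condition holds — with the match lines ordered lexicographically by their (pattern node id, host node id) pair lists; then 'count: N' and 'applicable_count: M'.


1 match(es); 1 pass the dangling check.
match: 0->4, 1->1, 2->2, 3->9 | applicable
count: 1
applicable_count: 1


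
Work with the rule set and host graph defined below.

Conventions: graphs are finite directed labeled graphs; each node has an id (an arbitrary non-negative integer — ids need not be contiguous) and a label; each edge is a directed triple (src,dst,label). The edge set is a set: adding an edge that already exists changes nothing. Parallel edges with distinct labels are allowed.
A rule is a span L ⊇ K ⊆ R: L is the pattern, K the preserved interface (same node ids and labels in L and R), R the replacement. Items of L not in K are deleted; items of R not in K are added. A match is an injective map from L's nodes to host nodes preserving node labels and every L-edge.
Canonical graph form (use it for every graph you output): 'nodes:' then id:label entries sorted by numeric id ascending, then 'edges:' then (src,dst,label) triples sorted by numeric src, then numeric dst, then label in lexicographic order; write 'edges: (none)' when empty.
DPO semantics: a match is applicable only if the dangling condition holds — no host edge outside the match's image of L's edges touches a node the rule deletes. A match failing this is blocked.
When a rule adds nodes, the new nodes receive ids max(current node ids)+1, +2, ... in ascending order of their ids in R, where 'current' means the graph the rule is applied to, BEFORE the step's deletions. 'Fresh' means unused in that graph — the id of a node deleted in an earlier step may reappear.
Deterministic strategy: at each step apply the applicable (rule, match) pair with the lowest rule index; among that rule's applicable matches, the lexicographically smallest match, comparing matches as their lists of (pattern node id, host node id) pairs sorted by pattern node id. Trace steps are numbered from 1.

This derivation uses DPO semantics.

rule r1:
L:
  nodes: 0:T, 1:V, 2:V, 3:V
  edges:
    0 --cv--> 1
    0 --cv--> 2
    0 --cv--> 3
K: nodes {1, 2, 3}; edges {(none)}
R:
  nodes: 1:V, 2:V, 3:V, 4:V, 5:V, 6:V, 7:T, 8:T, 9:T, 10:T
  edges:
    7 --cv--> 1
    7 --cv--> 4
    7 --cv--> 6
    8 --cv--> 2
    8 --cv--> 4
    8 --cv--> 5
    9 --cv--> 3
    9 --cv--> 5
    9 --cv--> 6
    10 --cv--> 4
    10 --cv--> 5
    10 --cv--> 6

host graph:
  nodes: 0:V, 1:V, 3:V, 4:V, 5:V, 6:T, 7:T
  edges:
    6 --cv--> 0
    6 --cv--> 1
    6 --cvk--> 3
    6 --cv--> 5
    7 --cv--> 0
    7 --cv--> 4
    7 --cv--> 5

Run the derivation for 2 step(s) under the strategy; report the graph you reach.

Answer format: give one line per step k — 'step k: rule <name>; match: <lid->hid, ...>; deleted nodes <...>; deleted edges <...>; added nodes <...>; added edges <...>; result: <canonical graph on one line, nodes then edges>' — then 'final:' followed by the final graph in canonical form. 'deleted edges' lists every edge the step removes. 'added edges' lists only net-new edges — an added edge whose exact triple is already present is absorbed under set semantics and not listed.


step 1: rule r1; match: 0->7, 1->0, 2->4, 3->5; deleted nodes 7; deleted edges (7,0,cv); (7,4,cv); (7,5,cv); added nodes 8, 9, 10, 11, 12, 13, 14; added edges (11,0,cv); (11,8,cv); (11,10,cv); (12,4,cv); (12,8,cv); (12,9,cv); (13,5,cv); (13,9,cv); (13,10,cv); (14,8,cv); (14,9,cv); (14,10,cv); result: nodes: 0:V, 1:V, 3:V, 4:V, 5:V, 6:T, 8:V, 9:V, 10:V, 11:T, 12:T, 13:T, 14:T edges: (6,0,cv); (6,1,cv); (6,3,cvk); (6,5,cv); (11,0,cv); (11,8,cv); (11,10,cv); (12,4,cv); (12,8,cv); (12,9,cv); (13,5,cv); (13,9,cv); (13,10,cv); (14,8,cv); (14,9,cv); (14,10,cv)
step 2: rule r1; match: 0->11, 1->0, 2->8, 3->10; deleted nodes 11; deleted edges (11,0,cv); (11,8,cv); (11,10,cv); added nodes 15, 16, 17, 18, 19, 20, 21; added edges (18,0,cv); (18,15,cv); (18,17,cv); (19,8,cv); (19,15,cv); (19,16,cv); (20,10,cv); (20,16,cv); (20,17,cv); (21,15,cv); (21,16,cv); (21,17,cv); result: nodes: 0:V, 1:V, 3:V, 4:V, 5:V, 6:T, 8:V, 9:V, 10:V, 12:T, 13:T, 14:T, 15:V, 16:V, 17:V, 18:T, 19:T, 20:T, 21:T edges: (6,0,cv); (6,1,cv); (6,3,cvk); (6,5,cv); (12,4,cv); (12,8,cv); (12,9,cv); (13,5,cv); (13,9,cv); (13,10,cv); (14,8,cv); (14,9,cv); (14,10,cv); (18,0,cv); (18,15,cv); (18,17,cv); (19,8,cv); (19,15,cv); (19,16,cv); (20,10,cv); (20,16,cv); (20,17,cv); (21,15,cv); (21,16,cv); (21,17,cv)
final:
nodes: 0:V, 1:V, 3:V, 4:V, 5:V, 6:T, 8:V, 9:V, 10:V, 12:T, 13:T, 14:T, 15:V, 16:V, 17:V, 18:T, 19:T, 20:T, 21:T
edges: (6,0,cv); (6,1,cv); (6,3,cvk); (6,5,cv); (12,4,cv); (12,8,cv); (12,9,cv); (13,5,cv); (13,9,cv); (13,10,cv); (14,8,cv); (14,9,cv); (14,10,cv); (18,0,cv); (18,15,cv); (18,17,cv); (19,8,cv); (19,15,cv); (19,16,cv); (20,10,cv); (20,16,cv); (20,17,cv); (21,15,cv); (21,16,cv); (21,17,cv)


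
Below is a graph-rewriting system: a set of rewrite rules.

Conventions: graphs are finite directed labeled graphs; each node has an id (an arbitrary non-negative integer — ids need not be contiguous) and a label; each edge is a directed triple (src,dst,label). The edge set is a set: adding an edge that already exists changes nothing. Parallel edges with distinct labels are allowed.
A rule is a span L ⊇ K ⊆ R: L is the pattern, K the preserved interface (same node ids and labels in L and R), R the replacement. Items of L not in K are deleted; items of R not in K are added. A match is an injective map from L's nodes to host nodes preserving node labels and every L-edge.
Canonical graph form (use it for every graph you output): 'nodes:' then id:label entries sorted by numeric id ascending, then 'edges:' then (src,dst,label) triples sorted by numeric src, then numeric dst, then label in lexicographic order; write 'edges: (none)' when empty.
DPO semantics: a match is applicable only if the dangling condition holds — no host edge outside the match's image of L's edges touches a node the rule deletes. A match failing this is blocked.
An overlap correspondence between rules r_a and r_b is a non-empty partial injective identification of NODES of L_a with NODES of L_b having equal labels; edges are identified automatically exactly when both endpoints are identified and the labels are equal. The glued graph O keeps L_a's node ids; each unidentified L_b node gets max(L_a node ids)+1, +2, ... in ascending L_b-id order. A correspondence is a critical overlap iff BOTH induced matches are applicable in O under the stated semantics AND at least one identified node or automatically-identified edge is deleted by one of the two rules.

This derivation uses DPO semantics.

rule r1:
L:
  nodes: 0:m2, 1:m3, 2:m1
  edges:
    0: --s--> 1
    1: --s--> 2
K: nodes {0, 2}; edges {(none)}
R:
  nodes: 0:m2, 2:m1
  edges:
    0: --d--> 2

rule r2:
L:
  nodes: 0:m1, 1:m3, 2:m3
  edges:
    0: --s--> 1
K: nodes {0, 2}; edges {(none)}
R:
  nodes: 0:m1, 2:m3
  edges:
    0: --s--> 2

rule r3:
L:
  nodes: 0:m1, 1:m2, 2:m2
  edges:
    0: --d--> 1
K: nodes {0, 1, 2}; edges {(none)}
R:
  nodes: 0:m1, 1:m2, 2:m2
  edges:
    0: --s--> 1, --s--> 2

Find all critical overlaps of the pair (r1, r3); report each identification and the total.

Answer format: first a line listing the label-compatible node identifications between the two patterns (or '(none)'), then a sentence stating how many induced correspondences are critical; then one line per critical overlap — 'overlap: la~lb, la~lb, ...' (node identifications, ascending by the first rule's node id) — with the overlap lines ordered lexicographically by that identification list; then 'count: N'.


label-compatible node identifications between L(r1) and L(r3): 0~1, 0~2, 2~0
0 of the induced correspondences are critical overlaps of r1 and r3.
count: 0


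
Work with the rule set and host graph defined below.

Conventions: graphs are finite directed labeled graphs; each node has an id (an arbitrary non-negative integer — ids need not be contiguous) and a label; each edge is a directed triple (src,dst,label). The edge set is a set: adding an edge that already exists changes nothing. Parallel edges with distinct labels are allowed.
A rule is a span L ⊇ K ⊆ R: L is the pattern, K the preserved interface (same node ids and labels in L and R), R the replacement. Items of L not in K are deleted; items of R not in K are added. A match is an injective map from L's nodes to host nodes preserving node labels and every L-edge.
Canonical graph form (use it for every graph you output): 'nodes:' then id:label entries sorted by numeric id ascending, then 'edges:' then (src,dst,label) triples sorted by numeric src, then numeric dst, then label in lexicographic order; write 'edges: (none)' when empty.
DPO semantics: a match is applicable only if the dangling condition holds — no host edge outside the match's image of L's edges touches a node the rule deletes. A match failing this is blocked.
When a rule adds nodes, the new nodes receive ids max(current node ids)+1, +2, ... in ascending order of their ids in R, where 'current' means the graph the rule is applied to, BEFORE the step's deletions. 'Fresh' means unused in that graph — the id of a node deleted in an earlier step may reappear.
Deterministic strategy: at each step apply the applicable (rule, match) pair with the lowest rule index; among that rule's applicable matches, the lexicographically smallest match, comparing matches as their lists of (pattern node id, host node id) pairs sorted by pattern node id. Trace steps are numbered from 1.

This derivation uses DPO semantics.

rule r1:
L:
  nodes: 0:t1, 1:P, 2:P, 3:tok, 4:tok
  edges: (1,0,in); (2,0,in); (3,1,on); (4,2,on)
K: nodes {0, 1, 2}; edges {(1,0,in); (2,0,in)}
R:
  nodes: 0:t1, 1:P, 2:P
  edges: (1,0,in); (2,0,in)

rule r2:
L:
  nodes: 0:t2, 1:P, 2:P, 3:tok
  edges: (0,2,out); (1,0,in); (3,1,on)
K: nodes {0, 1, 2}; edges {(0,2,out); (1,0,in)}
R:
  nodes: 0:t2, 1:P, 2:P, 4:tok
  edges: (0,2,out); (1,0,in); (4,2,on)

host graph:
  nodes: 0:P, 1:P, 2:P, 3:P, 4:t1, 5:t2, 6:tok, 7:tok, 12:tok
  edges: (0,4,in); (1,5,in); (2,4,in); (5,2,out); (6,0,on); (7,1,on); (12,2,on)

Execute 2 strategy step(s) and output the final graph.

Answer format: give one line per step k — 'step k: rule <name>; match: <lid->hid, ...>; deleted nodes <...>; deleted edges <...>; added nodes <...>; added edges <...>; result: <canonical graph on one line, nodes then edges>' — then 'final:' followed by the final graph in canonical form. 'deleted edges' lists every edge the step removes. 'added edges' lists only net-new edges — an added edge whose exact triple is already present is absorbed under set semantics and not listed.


step 1: rule r1; match: 0->4, 1->0, 2->2, 3->6, 4->12; deleted nodes 6, 12; deleted edges (6,0,on); (12,2,on); added nodes (none); added edges (none); result: nodes: 0:P, 1:P, 2:P, 3:P, 4:t1, 5:t2, 7:tok edges: (0,4,in); (1,5,in); (2,4,in); (5,2,out); (7,1,on)
step 2: rule r2; match: 0->5, 1->1, 2->2, 3->7; deleted nodes 7; deleted edges (7,1,on); added nodes 8; added edges (8,2,on); result: nodes: 0:P, 1:P, 2:P, 3:P, 4:t1, 5:t2, 8:tok edges: (0,4,in); (1,5,in); (2,4,in); (5,2,out); (8,2,on)
final:
nodes: 0:P, 1:P, 2:P, 3:P, 4:t1, 5:t2, 8:tok
edges: (0,4,in); (1,5,in); (2,4,in); (5,2,out); (8,2,on)


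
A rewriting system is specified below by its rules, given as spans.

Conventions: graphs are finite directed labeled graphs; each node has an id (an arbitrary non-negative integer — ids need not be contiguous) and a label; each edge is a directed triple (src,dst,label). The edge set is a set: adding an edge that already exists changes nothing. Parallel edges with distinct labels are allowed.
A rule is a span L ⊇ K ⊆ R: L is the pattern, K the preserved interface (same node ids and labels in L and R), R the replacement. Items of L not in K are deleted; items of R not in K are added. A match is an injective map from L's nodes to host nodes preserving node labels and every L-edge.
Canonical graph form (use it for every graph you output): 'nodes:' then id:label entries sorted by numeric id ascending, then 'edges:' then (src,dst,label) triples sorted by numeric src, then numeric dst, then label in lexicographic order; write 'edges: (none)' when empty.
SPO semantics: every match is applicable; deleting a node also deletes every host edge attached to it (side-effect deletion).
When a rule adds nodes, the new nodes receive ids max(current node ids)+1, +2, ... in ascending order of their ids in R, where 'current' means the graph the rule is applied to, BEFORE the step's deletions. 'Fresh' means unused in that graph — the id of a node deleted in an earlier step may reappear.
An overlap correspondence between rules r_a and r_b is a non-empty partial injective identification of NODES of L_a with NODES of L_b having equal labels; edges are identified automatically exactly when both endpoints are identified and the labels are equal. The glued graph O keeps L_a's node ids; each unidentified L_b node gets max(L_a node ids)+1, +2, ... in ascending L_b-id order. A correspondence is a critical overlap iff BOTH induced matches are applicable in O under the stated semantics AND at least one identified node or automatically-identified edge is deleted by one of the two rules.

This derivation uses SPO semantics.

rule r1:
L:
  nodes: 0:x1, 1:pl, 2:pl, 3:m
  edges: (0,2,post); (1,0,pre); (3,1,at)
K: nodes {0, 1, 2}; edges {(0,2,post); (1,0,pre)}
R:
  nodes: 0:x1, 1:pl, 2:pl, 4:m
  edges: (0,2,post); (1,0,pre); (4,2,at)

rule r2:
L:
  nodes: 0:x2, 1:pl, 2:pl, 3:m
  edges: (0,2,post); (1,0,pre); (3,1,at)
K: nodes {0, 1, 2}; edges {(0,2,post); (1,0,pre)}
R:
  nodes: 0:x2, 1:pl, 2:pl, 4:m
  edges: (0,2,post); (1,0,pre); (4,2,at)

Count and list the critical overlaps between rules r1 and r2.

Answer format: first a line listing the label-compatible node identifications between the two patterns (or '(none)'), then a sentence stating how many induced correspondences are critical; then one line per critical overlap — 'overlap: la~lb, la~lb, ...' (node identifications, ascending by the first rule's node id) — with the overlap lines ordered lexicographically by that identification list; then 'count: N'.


label-compatible node identifications between L(r1) and L(r2): 1~1, 1~2, 2~1, 2~2, 3~3
7 of the induced correspondences are critical overlaps of r1 and r2.
overlap: 1~1, 2~2, 3~3
overlap: 1~1, 3~3
overlap: 1~2, 2~1, 3~3
overlap: 1~2, 3~3
overlap: 2~1, 3~3
overlap: 2~2, 3~3
overlap: 3~3
count: 7


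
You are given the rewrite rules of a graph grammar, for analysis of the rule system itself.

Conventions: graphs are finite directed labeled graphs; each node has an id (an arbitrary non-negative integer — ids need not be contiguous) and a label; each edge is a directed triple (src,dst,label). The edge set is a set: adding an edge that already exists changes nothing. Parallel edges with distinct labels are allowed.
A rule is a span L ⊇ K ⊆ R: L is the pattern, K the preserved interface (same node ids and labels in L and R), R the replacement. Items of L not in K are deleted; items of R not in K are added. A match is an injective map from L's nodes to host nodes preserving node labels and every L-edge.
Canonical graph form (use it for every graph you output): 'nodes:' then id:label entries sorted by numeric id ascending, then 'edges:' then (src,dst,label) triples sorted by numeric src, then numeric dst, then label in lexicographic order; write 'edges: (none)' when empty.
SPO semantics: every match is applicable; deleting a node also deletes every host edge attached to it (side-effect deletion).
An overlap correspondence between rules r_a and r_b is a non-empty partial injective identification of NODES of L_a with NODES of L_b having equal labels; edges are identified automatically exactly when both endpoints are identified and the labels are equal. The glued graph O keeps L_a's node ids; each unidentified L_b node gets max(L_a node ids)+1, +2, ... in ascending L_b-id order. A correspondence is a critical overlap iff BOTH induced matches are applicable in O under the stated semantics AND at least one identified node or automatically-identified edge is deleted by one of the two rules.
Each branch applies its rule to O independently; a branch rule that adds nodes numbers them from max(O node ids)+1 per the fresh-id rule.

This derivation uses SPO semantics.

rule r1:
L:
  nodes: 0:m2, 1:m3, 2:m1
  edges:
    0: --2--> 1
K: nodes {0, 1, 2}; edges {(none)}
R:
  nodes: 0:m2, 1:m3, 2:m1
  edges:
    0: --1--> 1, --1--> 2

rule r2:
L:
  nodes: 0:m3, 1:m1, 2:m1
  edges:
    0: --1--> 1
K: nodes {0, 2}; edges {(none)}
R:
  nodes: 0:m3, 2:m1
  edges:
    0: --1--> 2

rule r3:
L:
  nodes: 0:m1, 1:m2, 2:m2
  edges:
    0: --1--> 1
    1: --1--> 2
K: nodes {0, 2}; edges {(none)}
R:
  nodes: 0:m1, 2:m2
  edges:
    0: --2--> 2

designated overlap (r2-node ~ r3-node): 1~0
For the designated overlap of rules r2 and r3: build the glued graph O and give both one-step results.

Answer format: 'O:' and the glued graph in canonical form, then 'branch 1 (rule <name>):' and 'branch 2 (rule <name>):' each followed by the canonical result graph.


O:
nodes: 0:m3, 1:m1, 2:m1, 3:m2, 4:m2
edges: (0,1,1); (1,3,1); (3,4,1)
branch 1 (rule r2):
nodes: 0:m3, 2:m1, 3:m2, 4:m2
edges: (0,2,1); (3,4,1)
branch 2 (rule r3):
nodes: 0:m3, 1:m1, 2:m1, 4:m2
edges: (0,1,1); (1,4,2)


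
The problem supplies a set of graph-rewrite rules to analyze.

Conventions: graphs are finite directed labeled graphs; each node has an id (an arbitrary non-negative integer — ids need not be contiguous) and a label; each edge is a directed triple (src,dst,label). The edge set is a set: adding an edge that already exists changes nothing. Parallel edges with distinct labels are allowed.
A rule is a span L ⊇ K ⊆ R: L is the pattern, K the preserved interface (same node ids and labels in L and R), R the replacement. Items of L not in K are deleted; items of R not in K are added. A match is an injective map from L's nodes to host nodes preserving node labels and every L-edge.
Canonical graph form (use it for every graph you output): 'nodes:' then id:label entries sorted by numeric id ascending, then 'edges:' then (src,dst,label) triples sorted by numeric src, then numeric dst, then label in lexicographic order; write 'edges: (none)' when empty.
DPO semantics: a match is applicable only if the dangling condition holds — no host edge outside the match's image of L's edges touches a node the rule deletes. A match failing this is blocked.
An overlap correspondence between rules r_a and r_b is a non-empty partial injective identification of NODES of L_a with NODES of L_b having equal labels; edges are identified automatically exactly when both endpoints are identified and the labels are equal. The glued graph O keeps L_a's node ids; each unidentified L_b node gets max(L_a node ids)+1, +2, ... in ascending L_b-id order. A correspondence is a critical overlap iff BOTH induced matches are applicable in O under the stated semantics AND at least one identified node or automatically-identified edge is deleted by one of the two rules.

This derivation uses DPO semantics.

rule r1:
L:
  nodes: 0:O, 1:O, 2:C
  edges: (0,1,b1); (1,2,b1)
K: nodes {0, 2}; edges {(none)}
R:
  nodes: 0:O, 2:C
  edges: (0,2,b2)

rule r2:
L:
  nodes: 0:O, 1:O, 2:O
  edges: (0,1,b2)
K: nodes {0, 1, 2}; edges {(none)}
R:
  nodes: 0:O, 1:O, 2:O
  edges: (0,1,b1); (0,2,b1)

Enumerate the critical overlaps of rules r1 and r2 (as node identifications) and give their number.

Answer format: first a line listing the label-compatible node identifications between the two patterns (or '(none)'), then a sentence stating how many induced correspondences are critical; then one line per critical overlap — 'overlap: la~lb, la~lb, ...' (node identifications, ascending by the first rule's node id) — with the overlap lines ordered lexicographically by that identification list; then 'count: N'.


label-compatible node identifications between L(r1) and L(r2): 0~0, 0~1, 0~2, 1~0, 1~1, 1~2
3 of the induced correspondences are critical overlaps of r1 and r2.
overlap: 0~0, 1~2
overlap: 0~1, 1~2
overlap: 1~2
count: 3


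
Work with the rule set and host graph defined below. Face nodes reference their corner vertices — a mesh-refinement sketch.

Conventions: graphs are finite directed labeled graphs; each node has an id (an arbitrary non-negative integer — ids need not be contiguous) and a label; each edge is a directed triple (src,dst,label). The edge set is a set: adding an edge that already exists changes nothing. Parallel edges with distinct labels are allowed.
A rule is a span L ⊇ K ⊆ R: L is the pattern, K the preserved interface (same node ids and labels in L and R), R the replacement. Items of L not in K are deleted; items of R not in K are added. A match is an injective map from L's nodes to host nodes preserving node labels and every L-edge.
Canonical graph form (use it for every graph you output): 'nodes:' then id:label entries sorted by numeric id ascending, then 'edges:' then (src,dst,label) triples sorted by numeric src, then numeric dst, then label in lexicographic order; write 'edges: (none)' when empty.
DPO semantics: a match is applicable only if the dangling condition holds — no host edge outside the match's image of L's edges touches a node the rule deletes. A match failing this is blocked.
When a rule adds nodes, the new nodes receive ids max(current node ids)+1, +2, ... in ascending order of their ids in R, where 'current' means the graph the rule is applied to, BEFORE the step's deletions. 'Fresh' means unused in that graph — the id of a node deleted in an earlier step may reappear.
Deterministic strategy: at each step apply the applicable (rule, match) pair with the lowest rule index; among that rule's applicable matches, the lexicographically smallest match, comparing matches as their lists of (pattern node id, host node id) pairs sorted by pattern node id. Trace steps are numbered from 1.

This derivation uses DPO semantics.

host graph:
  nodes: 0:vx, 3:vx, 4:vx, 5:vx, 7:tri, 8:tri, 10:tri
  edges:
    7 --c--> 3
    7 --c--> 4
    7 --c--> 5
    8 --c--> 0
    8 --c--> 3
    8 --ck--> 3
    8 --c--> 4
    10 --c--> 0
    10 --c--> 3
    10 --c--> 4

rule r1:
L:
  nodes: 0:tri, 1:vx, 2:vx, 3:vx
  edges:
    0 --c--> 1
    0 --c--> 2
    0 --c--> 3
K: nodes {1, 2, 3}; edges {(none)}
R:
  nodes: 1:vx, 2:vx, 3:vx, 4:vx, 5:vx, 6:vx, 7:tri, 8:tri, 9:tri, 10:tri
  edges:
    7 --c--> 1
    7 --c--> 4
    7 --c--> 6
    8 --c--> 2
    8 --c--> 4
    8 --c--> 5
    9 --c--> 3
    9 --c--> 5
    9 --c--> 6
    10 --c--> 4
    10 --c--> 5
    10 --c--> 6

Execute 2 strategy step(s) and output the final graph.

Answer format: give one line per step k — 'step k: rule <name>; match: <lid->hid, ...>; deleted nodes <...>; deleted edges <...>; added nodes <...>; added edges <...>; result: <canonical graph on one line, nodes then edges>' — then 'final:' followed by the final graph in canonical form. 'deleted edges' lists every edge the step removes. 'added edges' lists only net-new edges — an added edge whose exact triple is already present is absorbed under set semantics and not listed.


step 1: rule r1; match: 0->7, 1->3, 2->4, 3->5; deleted nodes 7; deleted edges (7,3,c); (7,4,c); (7,5,c); added nodes 11, 12, 13, 14, 15, 16, 17; added edges (14,3,c); (14,11,c); (14,13,c); (15,4,c); (15,11,c); (15,12,c); (16,5,c); (16,12,c); (16,13,c); (17,11,c); (17,12,c); (17,13,c); result: nodes: 0:vx, 3:vx, 4:vx, 5:vx, 8:tri, 10:tri, 11:vx, 12:vx, 13:vx, 14:tri, 15:tri, 16:tri, 17:tri edges: (8,0,c); (8,3,c); (8,3,ck); (8,4,c); (10,0,c); (10,3,c); (10,4,c); (14,3,c); (14,11,c); (14,13,c); (15,4,c); (15,11,c); (15,12,c); (16,5,c); (16,12,c); (16,13,c); (17,11,c); (17,12,c); (17,13,c)
step 2: rule r1; match: 0->10, 1->0, 2->3, 3->4; deleted nodes 10; deleted edges (10,0,c); (10,3,c); (10,4,c); added nodes 18, 19, 20, 21, 22, 23, 24; added edges (21,0,c); (21,18,c); (21,20,c); (22,3,c); (22,18,c); (22,19,c); (23,4,c); (23,19,c); (23,20,c); (24,18,c); (24,19,c); (24,20,c); result: nodes: 0:vx, 3:vx, 4:vx, 5:vx, 8:tri, 11:vx, 12:vx, 13:vx, 14:tri, 15:tri, 16:tri, 17:tri, 18:vx, 19:vx, 20:vx, 21:tri, 22:tri, 23:tri, 24:tri edges: (8,0,c); (8,3,c); (8,3,ck); (8,4,c); (14,3,c); (14,11,c); (14,13,c); (15,4,c); (15,11,c); (15,12,c); (16,5,c); (16,12,c); (16,13,c); (17,11,c); (17,12,c); (17,13,c); (21,0,c); (21,18,c); (21,20,c); (22,3,c); (22,18,c); (22,19,c); (23,4,c); (23,19,c); (23,20,c); (24,18,c); (24,19,c); (24,20,c)
final:
nodes: 0:vx, 3:vx, 4:vx, 5:vx, 8:tri, 11:vx, 12:vx, 13:vx, 14:tri, 15:tri, 16:tri, 17:tri, 18:vx, 19:vx, 20:vx, 21:tri, 22:tri, 23:tri, 24:tri
edges: (8,0,c); (8,3,c); (8,3,ck); (8,4,c); (14,3,c); (14,11,c); (14,13,c); (15,4,c); (15,11,c); (15,12,c); (16,5,c); (16,12,c); (16,13,c); (17,11,c); (17,12,c); (17,13,c); (21,0,c); (21,18,c); (21,20,c); (22,3,c); (22,18,c); (22,19,c); (23,4,c); (23,19,c); (23,20,c); (24,18,c); (24,19,c); (24,20,c)


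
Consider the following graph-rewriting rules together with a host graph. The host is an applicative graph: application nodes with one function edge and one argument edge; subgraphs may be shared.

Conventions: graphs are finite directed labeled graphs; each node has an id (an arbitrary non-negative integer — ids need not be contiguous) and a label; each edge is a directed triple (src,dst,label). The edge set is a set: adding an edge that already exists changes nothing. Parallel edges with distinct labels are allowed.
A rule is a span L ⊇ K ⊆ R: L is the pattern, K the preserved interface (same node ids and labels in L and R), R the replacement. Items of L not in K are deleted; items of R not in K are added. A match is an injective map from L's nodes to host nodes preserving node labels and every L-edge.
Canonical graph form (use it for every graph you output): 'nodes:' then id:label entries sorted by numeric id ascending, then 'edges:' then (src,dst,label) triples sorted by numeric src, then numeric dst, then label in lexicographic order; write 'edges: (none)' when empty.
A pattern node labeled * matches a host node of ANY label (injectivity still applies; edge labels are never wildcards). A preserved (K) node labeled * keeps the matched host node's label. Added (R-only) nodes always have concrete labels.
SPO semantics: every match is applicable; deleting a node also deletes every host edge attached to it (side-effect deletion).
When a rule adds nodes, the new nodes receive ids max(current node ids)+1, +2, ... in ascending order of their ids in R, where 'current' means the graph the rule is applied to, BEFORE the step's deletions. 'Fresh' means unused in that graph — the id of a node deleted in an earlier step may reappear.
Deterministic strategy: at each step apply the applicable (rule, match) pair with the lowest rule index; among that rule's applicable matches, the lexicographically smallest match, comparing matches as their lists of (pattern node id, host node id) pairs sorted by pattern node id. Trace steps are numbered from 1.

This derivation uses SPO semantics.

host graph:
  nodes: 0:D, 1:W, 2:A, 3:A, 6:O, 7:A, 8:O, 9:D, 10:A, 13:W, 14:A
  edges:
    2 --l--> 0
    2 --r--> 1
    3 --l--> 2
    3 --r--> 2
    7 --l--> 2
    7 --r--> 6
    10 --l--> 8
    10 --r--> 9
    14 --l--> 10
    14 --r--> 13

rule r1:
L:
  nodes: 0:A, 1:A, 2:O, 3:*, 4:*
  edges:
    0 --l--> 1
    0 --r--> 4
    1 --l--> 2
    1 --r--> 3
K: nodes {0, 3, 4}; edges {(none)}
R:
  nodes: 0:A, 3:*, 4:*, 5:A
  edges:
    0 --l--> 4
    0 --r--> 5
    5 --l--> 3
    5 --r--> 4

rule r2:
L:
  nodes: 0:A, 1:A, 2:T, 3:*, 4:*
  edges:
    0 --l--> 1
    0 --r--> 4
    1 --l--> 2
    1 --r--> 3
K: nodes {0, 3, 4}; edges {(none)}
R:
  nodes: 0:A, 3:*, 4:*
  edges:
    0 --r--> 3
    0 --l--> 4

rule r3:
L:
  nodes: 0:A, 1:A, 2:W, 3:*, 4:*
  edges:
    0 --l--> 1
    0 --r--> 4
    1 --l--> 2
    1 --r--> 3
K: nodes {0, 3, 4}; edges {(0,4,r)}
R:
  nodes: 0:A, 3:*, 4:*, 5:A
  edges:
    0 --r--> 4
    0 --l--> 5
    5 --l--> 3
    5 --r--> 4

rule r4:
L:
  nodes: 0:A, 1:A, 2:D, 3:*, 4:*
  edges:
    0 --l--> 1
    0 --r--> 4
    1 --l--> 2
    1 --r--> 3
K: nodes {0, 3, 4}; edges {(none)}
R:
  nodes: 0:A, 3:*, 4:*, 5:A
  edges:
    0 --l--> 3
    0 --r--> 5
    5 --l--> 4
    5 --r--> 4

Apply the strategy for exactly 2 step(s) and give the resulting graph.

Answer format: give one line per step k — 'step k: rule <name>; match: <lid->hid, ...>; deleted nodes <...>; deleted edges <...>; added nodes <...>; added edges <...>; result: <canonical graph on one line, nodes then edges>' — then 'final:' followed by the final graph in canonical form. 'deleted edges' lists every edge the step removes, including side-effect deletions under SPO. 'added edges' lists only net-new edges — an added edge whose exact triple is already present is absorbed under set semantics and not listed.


step 1: rule r1; match: 0->14, 1->10, 2->8, 3->9, 4->13; deleted nodes 8, 10; deleted edges (10,8,l); (10,9,r); (14,10,l); (14,13,r); added nodes 15; added edges (14,13,l); (14,15,r); (15,9,l); (15,13,r); result: nodes: 0:D, 1:W, 2:A, 3:A, 6:O, 7:A, 9:D, 13:W, 14:A, 15:A edges: (2,0,l); (2,1,r); (3,2,l); (3,2,r); (7,2,l); (7,6,r); (14,13,l); (14,15,r); (15,9,l); (15,13,r)
step 2: rule r4; match: 0->7, 1->2, 2->0, 3->1, 4->6; deleted nodes 0, 2; deleted edges (2,0,l); (2,1,r); (3,2,l); (3,2,r); (7,2,l); (7,6,r); added nodes 16; added edges (7,1,l); (7,16,r); (16,6,l); (16,6,r); result: nodes: 1:W, 3:A, 6:O, 7:A, 9:D, 13:W, 14:A, 15:A, 16:A edges: (7,1,l); (7,16,r); (14,13,l); (14,15,r); (15,9,l); (15,13,r); (16,6,l); (16,6,r)
final:
nodes: 1:W, 3:A, 6:O, 7:A, 9:D, 13:W, 14:A, 15:A, 16:A
edges: (7,1,l); (7,16,r); (14,13,l); (14,15,r); (15,9,l); (15,13,r); (16,6,l); (16,6,r)


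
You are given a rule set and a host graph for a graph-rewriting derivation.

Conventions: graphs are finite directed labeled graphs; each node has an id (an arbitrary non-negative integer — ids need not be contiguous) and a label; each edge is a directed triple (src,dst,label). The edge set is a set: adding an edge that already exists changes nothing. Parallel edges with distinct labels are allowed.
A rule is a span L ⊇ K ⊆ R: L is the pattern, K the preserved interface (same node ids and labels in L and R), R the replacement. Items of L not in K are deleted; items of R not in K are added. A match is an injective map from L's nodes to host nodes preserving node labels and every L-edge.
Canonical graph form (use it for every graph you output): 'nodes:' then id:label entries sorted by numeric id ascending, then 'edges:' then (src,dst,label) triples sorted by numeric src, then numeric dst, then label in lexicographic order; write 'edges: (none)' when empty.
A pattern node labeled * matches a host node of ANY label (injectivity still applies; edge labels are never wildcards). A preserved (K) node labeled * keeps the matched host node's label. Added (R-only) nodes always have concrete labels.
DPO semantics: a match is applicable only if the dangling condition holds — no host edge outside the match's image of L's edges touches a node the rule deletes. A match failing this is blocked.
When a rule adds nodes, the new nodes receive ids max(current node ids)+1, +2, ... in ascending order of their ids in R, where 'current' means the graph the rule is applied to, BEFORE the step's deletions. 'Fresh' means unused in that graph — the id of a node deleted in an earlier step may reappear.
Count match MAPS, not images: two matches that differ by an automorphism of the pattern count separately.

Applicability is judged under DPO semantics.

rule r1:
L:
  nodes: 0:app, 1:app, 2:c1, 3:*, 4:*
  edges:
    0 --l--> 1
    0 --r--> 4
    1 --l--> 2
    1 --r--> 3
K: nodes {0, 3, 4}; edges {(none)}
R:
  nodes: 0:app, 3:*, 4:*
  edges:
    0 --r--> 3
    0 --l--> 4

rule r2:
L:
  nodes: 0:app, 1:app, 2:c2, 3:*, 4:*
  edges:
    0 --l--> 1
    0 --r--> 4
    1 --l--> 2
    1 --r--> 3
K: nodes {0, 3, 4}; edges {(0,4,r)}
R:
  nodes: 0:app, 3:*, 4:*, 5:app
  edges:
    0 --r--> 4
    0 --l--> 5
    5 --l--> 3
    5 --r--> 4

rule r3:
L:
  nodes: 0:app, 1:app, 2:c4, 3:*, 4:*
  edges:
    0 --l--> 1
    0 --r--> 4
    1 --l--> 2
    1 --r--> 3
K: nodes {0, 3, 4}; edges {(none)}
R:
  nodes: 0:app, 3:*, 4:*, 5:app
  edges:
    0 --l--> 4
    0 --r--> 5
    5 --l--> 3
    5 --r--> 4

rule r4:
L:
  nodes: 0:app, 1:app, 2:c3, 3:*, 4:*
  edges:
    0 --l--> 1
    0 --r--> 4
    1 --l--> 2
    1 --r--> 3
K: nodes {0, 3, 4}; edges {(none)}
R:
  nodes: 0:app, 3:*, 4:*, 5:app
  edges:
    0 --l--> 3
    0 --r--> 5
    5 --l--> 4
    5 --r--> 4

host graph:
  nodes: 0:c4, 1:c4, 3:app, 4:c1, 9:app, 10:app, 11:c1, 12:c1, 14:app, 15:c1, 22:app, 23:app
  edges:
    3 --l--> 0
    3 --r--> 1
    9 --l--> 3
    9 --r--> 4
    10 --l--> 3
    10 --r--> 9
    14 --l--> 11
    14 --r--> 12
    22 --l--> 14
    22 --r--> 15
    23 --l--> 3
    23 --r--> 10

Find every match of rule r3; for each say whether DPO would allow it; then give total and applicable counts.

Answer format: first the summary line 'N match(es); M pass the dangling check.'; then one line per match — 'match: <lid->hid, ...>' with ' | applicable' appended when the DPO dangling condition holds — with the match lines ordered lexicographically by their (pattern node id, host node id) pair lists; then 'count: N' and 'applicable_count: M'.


3 match(es); 0 pass the dangling check.
match: 0->9, 1->3, 2->0, 3->1, 4->4
match: 0->10, 1->3, 2->0, 3->1, 4->9
match: 0->23, 1->3, 2->0, 3->1, 4->10
count: 3
applicable_count: 0
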